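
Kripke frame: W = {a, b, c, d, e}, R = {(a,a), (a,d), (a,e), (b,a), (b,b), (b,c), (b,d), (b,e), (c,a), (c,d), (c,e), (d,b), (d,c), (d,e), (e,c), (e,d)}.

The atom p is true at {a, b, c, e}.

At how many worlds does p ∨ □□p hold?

a: p is T, □□p is F. ✓
b: p is T, □□p is F. ✓
c: p is T, □□p is F. ✓
d: p is F, □□p is F. ✗
e: p is T, □□p is F. ✓
Satisfying worlds: {a, b, c, e}.

4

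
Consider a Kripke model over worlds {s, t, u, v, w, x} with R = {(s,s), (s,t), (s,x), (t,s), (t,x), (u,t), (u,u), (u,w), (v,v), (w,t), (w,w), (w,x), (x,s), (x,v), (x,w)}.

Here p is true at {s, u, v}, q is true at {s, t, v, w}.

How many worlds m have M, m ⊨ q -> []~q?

s: q is T, []~q is F. ✗
t: q is T, []~q is F. ✗
u: q is F, []~q is F. ✓
v: q is T, []~q is F. ✗
w: q is T, []~q is F. ✗
x: q is F, []~q is F. ✓
Satisfying worlds: {u, x}.

2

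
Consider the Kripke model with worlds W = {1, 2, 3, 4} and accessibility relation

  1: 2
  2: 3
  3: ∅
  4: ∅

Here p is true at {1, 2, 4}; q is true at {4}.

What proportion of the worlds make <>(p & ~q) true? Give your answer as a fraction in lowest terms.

1: successors {2}; p & ~q there: 2:T. ✓
2: successors {3}; p & ~q there: 3:F. ✗
3: no successors, so <>(p & ~q) fails. ✗
4: no successors, so <>(p & ~q) fails. ✗
That's 1 of 4 worlds, so 1/4.

1/4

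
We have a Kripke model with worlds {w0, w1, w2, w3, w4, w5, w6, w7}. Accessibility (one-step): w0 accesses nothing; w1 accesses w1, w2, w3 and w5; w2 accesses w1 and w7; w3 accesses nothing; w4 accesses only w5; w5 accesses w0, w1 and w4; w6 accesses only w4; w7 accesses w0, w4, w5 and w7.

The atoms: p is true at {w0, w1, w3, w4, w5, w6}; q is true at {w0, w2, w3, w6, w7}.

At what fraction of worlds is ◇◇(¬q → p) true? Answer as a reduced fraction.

3/4

w0: no successors, so ◇◇(¬q → p) fails. ✗
w1: successors {w1, w2, w3, w5}; ◇(¬q → p) there: w1:T, w2:T, w3:F, w5:T. ✓
w2: successors {w1, w7}; ◇(¬q → p) there: w1:T, w7:T. ✓
w3: no successors, so ◇◇(¬q → p) fails. ✗
w4: successors {w5}; ◇(¬q → p) there: w5:T. ✓
w5: successors {w0, w1, w4}; ◇(¬q → p) there: w0:F, w1:T, w4:T. ✓
w6: successors {w4}; ◇(¬q → p) there: w4:T. ✓
w7: successors {w0, w4, w5, w7}; ◇(¬q → p) there: w0:F, w4:T, w5:T, w7:T. ✓
That's 6 of 8 worlds, so 6/8 = 3/4.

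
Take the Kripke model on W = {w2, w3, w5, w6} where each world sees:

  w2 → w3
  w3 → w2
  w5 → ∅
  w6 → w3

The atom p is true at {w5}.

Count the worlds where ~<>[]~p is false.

3

w2: <>[]~p is T. ✗
w3: <>[]~p is T. ✗
w5: <>[]~p is F. ✓
w6: <>[]~p is T. ✗
Satisfying worlds: {w5}.
So ~<>[]~p fails at the other 3 worlds.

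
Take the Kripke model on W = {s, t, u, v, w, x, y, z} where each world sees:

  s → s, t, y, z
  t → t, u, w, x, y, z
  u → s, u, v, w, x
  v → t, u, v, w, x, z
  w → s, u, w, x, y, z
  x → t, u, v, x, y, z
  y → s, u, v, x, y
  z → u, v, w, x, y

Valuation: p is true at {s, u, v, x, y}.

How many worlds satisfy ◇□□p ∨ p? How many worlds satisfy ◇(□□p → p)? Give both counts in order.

For ◇□□p ∨ p:
s: ◇□□p is F, p is T. ✓
t: ◇□□p is F, p is F. ✗
u: ◇□□p is F, p is T. ✓
v: ◇□□p is F, p is T. ✓
w: ◇□□p is F, p is F. ✗
x: ◇□□p is F, p is T. ✓
y: ◇□□p is F, p is T. ✓
z: ◇□□p is F, p is F. ✗
— 5 worlds.
For ◇(□□p → p):
s: successors {s, t, y, z}; □□p → p there: s:T, t:T, y:T, z:T. ✓
t: successors {t, u, w, x, y, z}; □□p → p there: t:T, u:T, w:T, x:T, y:T, z:T. ✓
u: successors {s, u, v, w, x}; □□p → p there: s:T, u:T, v:T, w:T, x:T. ✓
v: successors {t, u, v, w, x, z}; □□p → p there: t:T, u:T, v:T, w:T, x:T, z:T. ✓
w: successors {s, u, w, x, y, z}; □□p → p there: s:T, u:T, w:T, x:T, y:T, z:T. ✓
x: successors {t, u, v, x, y, z}; □□p → p there: t:T, u:T, v:T, x:T, y:T, z:T. ✓
y: successors {s, u, v, x, y}; □□p → p there: s:T, u:T, v:T, x:T, y:T. ✓
z: successors {u, v, w, x, y}; □□p → p there: u:T, v:T, w:T, x:T, y:T. ✓
— 8 worlds.

5 and 8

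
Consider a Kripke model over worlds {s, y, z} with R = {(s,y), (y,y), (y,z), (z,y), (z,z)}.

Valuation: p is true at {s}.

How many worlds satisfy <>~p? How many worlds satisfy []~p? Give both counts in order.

3 and 3

For <>~p:
s: successors {y}; ~p there: y:T. ✓
y: successors {y, z}; ~p there: y:T, z:T. ✓
z: successors {y, z}; ~p there: y:T, z:T. ✓
— 3 worlds.
For []~p:
s: successors {y}; ~p there: y:T. ✓
y: successors {y, z}; ~p there: y:T, z:T. ✓
z: successors {y, z}; ~p there: y:T, z:T. ✓
— 3 worlds.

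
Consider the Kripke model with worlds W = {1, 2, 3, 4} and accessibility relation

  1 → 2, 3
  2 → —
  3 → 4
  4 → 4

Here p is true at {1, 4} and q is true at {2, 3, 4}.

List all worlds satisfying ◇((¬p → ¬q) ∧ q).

1: successors {2, 3}; (¬p → ¬q) ∧ q there: 2:F, 3:F. ✗
2: no successors, so ◇((¬p → ¬q) ∧ q) fails. ✗
3: successors {4}; (¬p → ¬q) ∧ q there: 4:T. ✓
4: successors {4}; (¬p → ¬q) ∧ q there: 4:T. ✓

{3, 4}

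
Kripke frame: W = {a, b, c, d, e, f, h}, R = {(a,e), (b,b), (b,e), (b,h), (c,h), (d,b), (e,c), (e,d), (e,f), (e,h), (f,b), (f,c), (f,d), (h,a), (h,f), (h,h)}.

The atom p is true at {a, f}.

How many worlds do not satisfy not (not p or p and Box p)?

a: not p or p and Box p is F. ✓
b: not p or p and Box p is T. ✗
c: not p or p and Box p is T. ✗
d: not p or p and Box p is T. ✗
e: not p or p and Box p is T. ✗
f: not p or p and Box p is F. ✓
h: not p or p and Box p is T. ✗
Satisfying worlds: {a, f}.
So not (not p or p and Box p) fails at the other 5 worlds.

5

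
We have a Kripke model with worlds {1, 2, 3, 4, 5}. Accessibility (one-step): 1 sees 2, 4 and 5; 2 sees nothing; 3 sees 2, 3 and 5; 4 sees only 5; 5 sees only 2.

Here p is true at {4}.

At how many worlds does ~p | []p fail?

1

1: ~p is T, []p is F. ✓
2: ~p is T, []p is T. ✓
3: ~p is T, []p is F. ✓
4: ~p is F, []p is F. ✗
5: ~p is T, []p is F. ✓
Satisfying worlds: {1, 2, 3, 5}.
So ~p | []p fails at the other 1 world.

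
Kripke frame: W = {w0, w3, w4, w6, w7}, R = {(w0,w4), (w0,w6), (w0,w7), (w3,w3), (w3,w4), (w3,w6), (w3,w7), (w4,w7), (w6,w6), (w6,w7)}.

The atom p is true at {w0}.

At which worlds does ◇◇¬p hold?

{w0, w3, w6}

w0: successors {w4, w6, w7}; ◇¬p there: w4:T, w6:T, w7:F. ✓
w3: successors {w3, w4, w6, w7}; ◇¬p there: w3:T, w4:T, w6:T, w7:F. ✓
w4: successors {w7}; ◇¬p there: w7:F. ✗
w6: successors {w6, w7}; ◇¬p there: w6:T, w7:F. ✓
w7: no successors, so ◇◇¬p fails. ✗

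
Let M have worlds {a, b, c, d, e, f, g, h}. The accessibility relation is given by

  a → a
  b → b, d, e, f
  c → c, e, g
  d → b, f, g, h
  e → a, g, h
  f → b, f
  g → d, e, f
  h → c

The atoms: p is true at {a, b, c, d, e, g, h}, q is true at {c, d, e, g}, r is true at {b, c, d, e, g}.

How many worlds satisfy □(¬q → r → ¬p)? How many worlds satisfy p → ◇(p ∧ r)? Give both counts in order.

5 and 7

For □(¬q → r → ¬p):
a: successors {a}; ¬q → r → ¬p there: a:T. ✓
b: successors {b, d, e, f}; ¬q → r → ¬p there: b:F, d:T, e:T, f:T. ✗
c: successors {c, e, g}; ¬q → r → ¬p there: c:T, e:T, g:T. ✓
d: successors {b, f, g, h}; ¬q → r → ¬p there: b:F, f:T, g:T, h:T. ✗
e: successors {a, g, h}; ¬q → r → ¬p there: a:T, g:T, h:T. ✓
f: successors {b, f}; ¬q → r → ¬p there: b:F, f:T. ✗
g: successors {d, e, f}; ¬q → r → ¬p there: d:T, e:T, f:T. ✓
h: successors {c}; ¬q → r → ¬p there: c:T. ✓
— 5 worlds.
For p → ◇(p ∧ r):
a: p is T, ◇(p ∧ r) is F. ✗
b: p is T, ◇(p ∧ r) is T. ✓
c: p is T, ◇(p ∧ r) is T. ✓
d: p is T, ◇(p ∧ r) is T. ✓
e: p is T, ◇(p ∧ r) is T. ✓
f: p is F, ◇(p ∧ r) is T. ✓
g: p is T, ◇(p ∧ r) is T. ✓
h: p is T, ◇(p ∧ r) is T. ✓
— 7 worlds.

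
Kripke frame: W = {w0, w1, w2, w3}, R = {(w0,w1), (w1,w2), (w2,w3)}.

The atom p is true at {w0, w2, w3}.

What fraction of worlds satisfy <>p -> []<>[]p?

w0: <>p is F, []<>[]p is T. ✓
w1: <>p is T, []<>[]p is T. ✓
w2: <>p is T, []<>[]p is F. ✗
w3: <>p is F, []<>[]p is T. ✓
That's 3 of 4 worlds, so 3/4.

3/4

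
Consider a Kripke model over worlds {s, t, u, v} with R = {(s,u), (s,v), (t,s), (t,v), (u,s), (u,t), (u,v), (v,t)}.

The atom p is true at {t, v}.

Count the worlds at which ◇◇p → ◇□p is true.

s: ◇◇p is T, ◇□p is T. ✓
t: ◇◇p is T, ◇□p is T. ✓
u: ◇◇p is T, ◇□p is T. ✓
v: ◇◇p is T, ◇□p is F. ✗
Satisfying worlds: {s, t, u}.

3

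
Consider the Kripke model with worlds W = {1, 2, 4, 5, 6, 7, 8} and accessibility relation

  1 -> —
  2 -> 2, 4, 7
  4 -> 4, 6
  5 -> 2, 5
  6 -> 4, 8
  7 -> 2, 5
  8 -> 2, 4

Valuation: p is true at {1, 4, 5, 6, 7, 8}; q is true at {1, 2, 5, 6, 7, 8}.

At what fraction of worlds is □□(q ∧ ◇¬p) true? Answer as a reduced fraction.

1/7

1: no successors, so □□(q ∧ ◇¬p) holds vacuously. ✓
2: successors {2, 4, 7}; □(q ∧ ◇¬p) there: 2:F, 4:F, 7:T. ✗
4: successors {4, 6}; □(q ∧ ◇¬p) there: 4:F, 6:F. ✗
5: successors {2, 5}; □(q ∧ ◇¬p) there: 2:F, 5:T. ✗
6: successors {4, 8}; □(q ∧ ◇¬p) there: 4:F, 8:F. ✗
7: successors {2, 5}; □(q ∧ ◇¬p) there: 2:F, 5:T. ✗
8: successors {2, 4}; □(q ∧ ◇¬p) there: 2:F, 4:F. ✗
That's 1 of 7 worlds, so 1/7.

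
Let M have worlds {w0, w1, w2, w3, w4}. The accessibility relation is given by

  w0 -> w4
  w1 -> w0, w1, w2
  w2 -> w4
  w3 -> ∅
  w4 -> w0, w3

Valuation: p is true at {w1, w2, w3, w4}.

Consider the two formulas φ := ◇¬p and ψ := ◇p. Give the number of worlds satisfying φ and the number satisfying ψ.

For ◇¬p:
w0: successors {w4}; ¬p there: w4:F. ✗
w1: successors {w0, w1, w2}; ¬p there: w0:T, w1:F, w2:F. ✓
w2: successors {w4}; ¬p there: w4:F. ✗
w3: no successors, so ◇¬p fails. ✗
w4: successors {w0, w3}; ¬p there: w0:T, w3:F. ✓
— 2 worlds.
For ◇p:
w0: successors {w4}; p there: w4:T. ✓
w1: successors {w0, w1, w2}; p there: w0:F, w1:T, w2:T. ✓
w2: successors {w4}; p there: w4:T. ✓
w3: no successors, so ◇p fails. ✗
w4: successors {w0, w3}; p there: w0:F, w3:T. ✓
— 4 worlds.

2 and 4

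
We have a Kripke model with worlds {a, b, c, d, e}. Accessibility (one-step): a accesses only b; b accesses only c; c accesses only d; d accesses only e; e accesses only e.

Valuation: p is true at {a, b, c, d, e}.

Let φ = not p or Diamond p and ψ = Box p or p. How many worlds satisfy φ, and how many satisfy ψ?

For not p or Diamond p:
a: not p is F, Diamond p is T. ✓
b: not p is F, Diamond p is T. ✓
c: not p is F, Diamond p is T. ✓
d: not p is F, Diamond p is T. ✓
e: not p is F, Diamond p is T. ✓
— 5 worlds.
For Box p or p:
a: Box p is T, p is T. ✓
b: Box p is T, p is T. ✓
c: Box p is T, p is T. ✓
d: Box p is T, p is T. ✓
e: Box p is T, p is T. ✓
— 5 worlds.

5 and 5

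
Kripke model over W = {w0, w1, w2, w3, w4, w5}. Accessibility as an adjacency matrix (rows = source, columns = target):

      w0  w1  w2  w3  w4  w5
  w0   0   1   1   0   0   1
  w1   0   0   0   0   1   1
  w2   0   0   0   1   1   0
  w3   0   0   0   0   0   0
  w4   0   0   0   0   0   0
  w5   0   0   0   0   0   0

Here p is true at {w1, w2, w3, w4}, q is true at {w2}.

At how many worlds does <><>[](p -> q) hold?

w0: successors {w1, w2, w5}; <>[](p -> q) there: w1:T, w2:T, w5:F. ✓
w1: successors {w4, w5}; <>[](p -> q) there: w4:F, w5:F. ✗
w2: successors {w3, w4}; <>[](p -> q) there: w3:F, w4:F. ✗
w3: no successors, so <><>[](p -> q) fails. ✗
w4: no successors, so <><>[](p -> q) fails. ✗
w5: no successors, so <><>[](p -> q) fails. ✗
Satisfying worlds: {w0}.

1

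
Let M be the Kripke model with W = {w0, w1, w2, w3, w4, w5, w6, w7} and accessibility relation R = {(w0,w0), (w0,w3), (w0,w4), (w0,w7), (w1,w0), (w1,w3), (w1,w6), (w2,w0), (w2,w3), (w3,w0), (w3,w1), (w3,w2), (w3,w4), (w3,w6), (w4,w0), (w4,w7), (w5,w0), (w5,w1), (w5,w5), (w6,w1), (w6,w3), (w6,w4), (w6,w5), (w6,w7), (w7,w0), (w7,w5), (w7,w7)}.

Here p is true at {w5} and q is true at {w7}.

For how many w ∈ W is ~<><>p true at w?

1

w0: <><>p is T. ✗
w1: <><>p is T. ✗
w2: <><>p is F. ✓
w3: <><>p is T. ✗
w4: <><>p is T. ✗
w5: <><>p is T. ✗
w6: <><>p is T. ✗
w7: <><>p is T. ✗
Satisfying worlds: {w2}.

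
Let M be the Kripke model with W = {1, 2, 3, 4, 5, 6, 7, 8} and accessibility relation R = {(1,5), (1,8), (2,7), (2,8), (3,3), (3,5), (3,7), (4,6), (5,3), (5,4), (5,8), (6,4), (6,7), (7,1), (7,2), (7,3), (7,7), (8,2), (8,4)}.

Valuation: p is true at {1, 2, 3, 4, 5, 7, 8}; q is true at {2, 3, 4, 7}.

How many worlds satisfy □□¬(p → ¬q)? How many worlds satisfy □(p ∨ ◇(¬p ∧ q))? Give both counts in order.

For □□¬(p → ¬q):
1: successors {5, 8}; □¬(p → ¬q) there: 5:F, 8:T. ✗
2: successors {7, 8}; □¬(p → ¬q) there: 7:F, 8:T. ✗
3: successors {3, 5, 7}; □¬(p → ¬q) there: 3:F, 5:F, 7:F. ✗
4: successors {6}; □¬(p → ¬q) there: 6:T. ✓
5: successors {3, 4, 8}; □¬(p → ¬q) there: 3:F, 4:F, 8:T. ✗
6: successors {4, 7}; □¬(p → ¬q) there: 4:F, 7:F. ✗
7: successors {1, 2, 3, 7}; □¬(p → ¬q) there: 1:F, 2:F, 3:F, 7:F. ✗
8: successors {2, 4}; □¬(p → ¬q) there: 2:F, 4:F. ✗
— 1 world.
For □(p ∨ ◇(¬p ∧ q)):
1: successors {5, 8}; p ∨ ◇(¬p ∧ q) there: 5:T, 8:T. ✓
2: successors {7, 8}; p ∨ ◇(¬p ∧ q) there: 7:T, 8:T. ✓
3: successors {3, 5, 7}; p ∨ ◇(¬p ∧ q) there: 3:T, 5:T, 7:T. ✓
4: successors {6}; p ∨ ◇(¬p ∧ q) there: 6:F. ✗
5: successors {3, 4, 8}; p ∨ ◇(¬p ∧ q) there: 3:T, 4:T, 8:T. ✓
6: successors {4, 7}; p ∨ ◇(¬p ∧ q) there: 4:T, 7:T. ✓
7: successors {1, 2, 3, 7}; p ∨ ◇(¬p ∧ q) there: 1:T, 2:T, 3:T, 7:T. ✓
8: successors {2, 4}; p ∨ ◇(¬p ∧ q) there: 2:T, 4:T. ✓
— 7 worlds.

1 and 7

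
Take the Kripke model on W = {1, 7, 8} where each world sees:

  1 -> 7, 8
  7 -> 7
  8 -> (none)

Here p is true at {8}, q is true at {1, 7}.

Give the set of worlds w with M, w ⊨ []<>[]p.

1: successors {7, 8}; <>[]p there: 7:F, 8:F. ✗
7: successors {7}; <>[]p there: 7:F. ✗
8: no successors, so []<>[]p holds vacuously. ✓

{8}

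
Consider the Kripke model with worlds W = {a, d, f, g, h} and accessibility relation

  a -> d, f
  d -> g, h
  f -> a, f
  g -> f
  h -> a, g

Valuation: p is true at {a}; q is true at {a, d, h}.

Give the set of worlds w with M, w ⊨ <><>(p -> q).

{a, d, f, g, h}

a: successors {d, f}; <>(p -> q) there: d:T, f:T. ✓
d: successors {g, h}; <>(p -> q) there: g:T, h:T. ✓
f: successors {a, f}; <>(p -> q) there: a:T, f:T. ✓
g: successors {f}; <>(p -> q) there: f:T. ✓
h: successors {a, g}; <>(p -> q) there: a:T, g:T. ✓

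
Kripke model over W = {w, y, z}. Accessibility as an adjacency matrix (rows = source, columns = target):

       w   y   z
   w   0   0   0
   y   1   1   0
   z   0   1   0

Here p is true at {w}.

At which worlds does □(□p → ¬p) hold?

w: no successors, so □(□p → ¬p) holds vacuously. ✓
y: successors {w, y}; □p → ¬p there: w:F, y:T. ✗
z: successors {y}; □p → ¬p there: y:T. ✓

{w, z}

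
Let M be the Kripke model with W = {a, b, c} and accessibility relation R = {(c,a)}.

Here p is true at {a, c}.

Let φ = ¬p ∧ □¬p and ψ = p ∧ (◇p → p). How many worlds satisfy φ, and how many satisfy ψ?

For ¬p ∧ □¬p:
a: ¬p is F, □¬p is T. ✗
b: ¬p is T, □¬p is T. ✓
c: ¬p is F, □¬p is F. ✗
— 1 world.
For p ∧ (◇p → p):
a: p is T, ◇p → p is T. ✓
b: p is F, ◇p → p is T. ✗
c: p is T, ◇p → p is T. ✓
— 2 worlds.

1 and 2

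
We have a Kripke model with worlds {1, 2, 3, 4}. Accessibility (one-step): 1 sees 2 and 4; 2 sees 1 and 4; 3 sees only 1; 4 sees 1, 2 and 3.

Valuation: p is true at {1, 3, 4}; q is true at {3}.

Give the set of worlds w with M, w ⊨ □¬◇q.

{3, 4}

1: successors {2, 4}; ¬◇q there: 2:T, 4:F. ✗
2: successors {1, 4}; ¬◇q there: 1:T, 4:F. ✗
3: successors {1}; ¬◇q there: 1:T. ✓
4: successors {1, 2, 3}; ¬◇q there: 1:T, 2:T, 3:T. ✓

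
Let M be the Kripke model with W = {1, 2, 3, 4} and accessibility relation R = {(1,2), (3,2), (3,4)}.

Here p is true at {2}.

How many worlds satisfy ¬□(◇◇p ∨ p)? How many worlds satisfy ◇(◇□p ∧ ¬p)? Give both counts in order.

For ¬□(◇◇p ∨ p):
1: □(◇◇p ∨ p) is T. ✗
2: □(◇◇p ∨ p) is T. ✗
3: □(◇◇p ∨ p) is F. ✓
4: □(◇◇p ∨ p) is T. ✗
— 1 world.
For ◇(◇□p ∧ ¬p):
1: successors {2}; ◇□p ∧ ¬p there: 2:F. ✗
2: no successors, so ◇(◇□p ∧ ¬p) fails. ✗
3: successors {2, 4}; ◇□p ∧ ¬p there: 2:F, 4:F. ✗
4: no successors, so ◇(◇□p ∧ ¬p) fails. ✗
— 0 worlds.

1 and 0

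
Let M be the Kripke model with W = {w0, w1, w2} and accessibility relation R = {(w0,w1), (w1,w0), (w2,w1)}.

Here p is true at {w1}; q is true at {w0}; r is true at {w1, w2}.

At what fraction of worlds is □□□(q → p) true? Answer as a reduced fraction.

w0: successors {w1}; □□(q → p) there: w1:T. ✓
w1: successors {w0}; □□(q → p) there: w0:F. ✗
w2: successors {w1}; □□(q → p) there: w1:T. ✓
That's 2 of 3 worlds, so 2/3.

2/3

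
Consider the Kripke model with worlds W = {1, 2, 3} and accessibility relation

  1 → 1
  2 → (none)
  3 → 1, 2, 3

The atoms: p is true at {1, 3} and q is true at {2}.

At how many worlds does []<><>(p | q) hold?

1: successors {1}; <><>(p | q) there: 1:T. ✓
2: no successors, so []<><>(p | q) holds vacuously. ✓
3: successors {1, 2, 3}; <><>(p | q) there: 1:T, 2:F, 3:T. ✗
Satisfying worlds: {1, 2}.

2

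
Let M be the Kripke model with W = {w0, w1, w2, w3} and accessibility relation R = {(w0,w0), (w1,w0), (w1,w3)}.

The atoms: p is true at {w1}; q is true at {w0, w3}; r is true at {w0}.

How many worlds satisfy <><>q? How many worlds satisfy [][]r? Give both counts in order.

For <><>q:
w0: successors {w0}; <>q there: w0:T. ✓
w1: successors {w0, w3}; <>q there: w0:T, w3:F. ✓
w2: no successors, so <><>q fails. ✗
w3: no successors, so <><>q fails. ✗
— 2 worlds.
For [][]r:
w0: successors {w0}; []r there: w0:T. ✓
w1: successors {w0, w3}; []r there: w0:T, w3:T. ✓
w2: no successors, so [][]r holds vacuously. ✓
w3: no successors, so [][]r holds vacuously. ✓
— 4 worlds.

2 and 4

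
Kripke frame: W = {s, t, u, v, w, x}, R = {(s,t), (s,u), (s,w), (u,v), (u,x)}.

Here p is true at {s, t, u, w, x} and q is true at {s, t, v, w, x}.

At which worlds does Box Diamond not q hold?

{t, v, w, x}

s: successors {t, u, w}; Diamond not q there: t:F, u:F, w:F. ✗
t: no successors, so Box Diamond not q holds vacuously. ✓
u: successors {v, x}; Diamond not q there: v:F, x:F. ✗
v: no successors, so Box Diamond not q holds vacuously. ✓
w: no successors, so Box Diamond not q holds vacuously. ✓
x: no successors, so Box Diamond not q holds vacuously. ✓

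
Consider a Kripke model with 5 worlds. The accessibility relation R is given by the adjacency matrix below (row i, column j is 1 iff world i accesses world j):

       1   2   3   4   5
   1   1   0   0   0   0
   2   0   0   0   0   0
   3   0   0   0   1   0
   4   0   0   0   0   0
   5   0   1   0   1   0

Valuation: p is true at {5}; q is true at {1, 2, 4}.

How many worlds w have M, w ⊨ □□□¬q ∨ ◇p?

1: □□□¬q is F, ◇p is F. ✗
2: □□□¬q is T, ◇p is F. ✓
3: □□□¬q is T, ◇p is F. ✓
4: □□□¬q is T, ◇p is F. ✓
5: □□□¬q is T, ◇p is F. ✓
Satisfying worlds: {2, 3, 4, 5}.

4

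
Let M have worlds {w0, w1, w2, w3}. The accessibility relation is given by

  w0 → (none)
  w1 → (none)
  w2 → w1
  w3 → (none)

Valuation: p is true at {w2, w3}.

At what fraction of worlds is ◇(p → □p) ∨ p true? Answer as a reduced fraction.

w0: ◇(p → □p) is F, p is F. ✗
w1: ◇(p → □p) is F, p is F. ✗
w2: ◇(p → □p) is T, p is T. ✓
w3: ◇(p → □p) is F, p is T. ✓
That's 2 of 4 worlds, so 2/4 = 1/2.

1/2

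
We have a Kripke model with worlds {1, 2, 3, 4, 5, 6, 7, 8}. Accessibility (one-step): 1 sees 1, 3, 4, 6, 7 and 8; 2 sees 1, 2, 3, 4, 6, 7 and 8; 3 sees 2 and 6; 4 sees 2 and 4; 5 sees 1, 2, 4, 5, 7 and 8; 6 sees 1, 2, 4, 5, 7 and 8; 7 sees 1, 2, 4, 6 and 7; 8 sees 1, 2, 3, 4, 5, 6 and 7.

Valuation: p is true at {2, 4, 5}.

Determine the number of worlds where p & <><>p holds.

3

1: p is F, <><>p is T. ✗
2: p is T, <><>p is T. ✓
3: p is F, <><>p is T. ✗
4: p is T, <><>p is T. ✓
5: p is T, <><>p is T. ✓
6: p is F, <><>p is T. ✗
7: p is F, <><>p is T. ✗
8: p is F, <><>p is T. ✗
Satisfying worlds: {2, 4, 5}.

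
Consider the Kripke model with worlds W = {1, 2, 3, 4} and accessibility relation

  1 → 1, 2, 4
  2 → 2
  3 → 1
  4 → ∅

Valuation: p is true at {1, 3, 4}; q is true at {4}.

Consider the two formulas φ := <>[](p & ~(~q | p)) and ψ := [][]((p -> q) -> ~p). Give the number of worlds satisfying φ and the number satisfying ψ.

For <>[](p & ~(~q | p)):
1: successors {1, 2, 4}; [](p & ~(~q | p)) there: 1:F, 2:F, 4:T. ✓
2: successors {2}; [](p & ~(~q | p)) there: 2:F. ✗
3: successors {1}; [](p & ~(~q | p)) there: 1:F. ✗
4: no successors, so <>[](p & ~(~q | p)) fails. ✗
— 1 world.
For [][]((p -> q) -> ~p):
1: successors {1, 2, 4}; []((p -> q) -> ~p) there: 1:F, 2:T, 4:T. ✗
2: successors {2}; []((p -> q) -> ~p) there: 2:T. ✓
3: successors {1}; []((p -> q) -> ~p) there: 1:F. ✗
4: no successors, so [][]((p -> q) -> ~p) holds vacuously. ✓
— 2 worlds.

1 and 2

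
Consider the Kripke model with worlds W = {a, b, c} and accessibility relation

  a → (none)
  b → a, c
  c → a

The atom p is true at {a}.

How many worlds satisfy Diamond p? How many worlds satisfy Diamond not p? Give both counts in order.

For Diamond p:
a: no successors, so Diamond p fails. ✗
b: successors {a, c}; p there: a:T, c:F. ✓
c: successors {a}; p there: a:T. ✓
— 2 worlds.
For Diamond not p:
a: no successors, so Diamond not p fails. ✗
b: successors {a, c}; not p there: a:F, c:T. ✓
c: successors {a}; not p there: a:F. ✗
— 1 world.

2 and 1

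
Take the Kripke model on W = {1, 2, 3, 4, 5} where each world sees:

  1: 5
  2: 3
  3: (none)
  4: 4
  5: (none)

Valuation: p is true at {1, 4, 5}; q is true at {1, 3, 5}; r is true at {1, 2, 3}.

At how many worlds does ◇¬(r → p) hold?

1

1: successors {5}; ¬(r → p) there: 5:F. ✗
2: successors {3}; ¬(r → p) there: 3:T. ✓
3: no successors, so ◇¬(r → p) fails. ✗
4: successors {4}; ¬(r → p) there: 4:F. ✗
5: no successors, so ◇¬(r → p) fails. ✗
Satisfying worlds: {2}.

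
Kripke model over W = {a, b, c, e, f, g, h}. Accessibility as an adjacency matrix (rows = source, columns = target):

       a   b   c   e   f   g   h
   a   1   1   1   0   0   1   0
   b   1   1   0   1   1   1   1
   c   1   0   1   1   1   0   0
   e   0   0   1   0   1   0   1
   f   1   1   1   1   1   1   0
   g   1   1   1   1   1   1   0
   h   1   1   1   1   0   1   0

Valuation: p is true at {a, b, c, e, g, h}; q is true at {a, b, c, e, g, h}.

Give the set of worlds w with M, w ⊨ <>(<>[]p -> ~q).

{b, c, e, f, g}

a: successors {a, b, c, g}; <>[]p -> ~q there: a:F, b:F, c:F, g:F. ✗
b: successors {a, b, e, f, g, h}; <>[]p -> ~q there: a:F, b:F, e:F, f:T, g:F, h:F. ✓
c: successors {a, c, e, f}; <>[]p -> ~q there: a:F, c:F, e:F, f:T. ✓
e: successors {c, f, h}; <>[]p -> ~q there: c:F, f:T, h:F. ✓
f: successors {a, b, c, e, f, g}; <>[]p -> ~q there: a:F, b:F, c:F, e:F, f:T, g:F. ✓
g: successors {a, b, c, e, f, g}; <>[]p -> ~q there: a:F, b:F, c:F, e:F, f:T, g:F. ✓
h: successors {a, b, c, e, g}; <>[]p -> ~q there: a:F, b:F, c:F, e:F, g:F. ✗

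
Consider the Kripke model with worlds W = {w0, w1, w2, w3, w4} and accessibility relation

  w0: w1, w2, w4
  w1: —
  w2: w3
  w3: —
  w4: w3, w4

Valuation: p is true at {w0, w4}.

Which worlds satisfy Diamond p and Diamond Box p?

w0: Diamond p is T, Diamond Box p is T. ✓
w1: Diamond p is F, Diamond Box p is F. ✗
w2: Diamond p is F, Diamond Box p is T. ✗
w3: Diamond p is F, Diamond Box p is F. ✗
w4: Diamond p is T, Diamond Box p is T. ✓

{w0, w4}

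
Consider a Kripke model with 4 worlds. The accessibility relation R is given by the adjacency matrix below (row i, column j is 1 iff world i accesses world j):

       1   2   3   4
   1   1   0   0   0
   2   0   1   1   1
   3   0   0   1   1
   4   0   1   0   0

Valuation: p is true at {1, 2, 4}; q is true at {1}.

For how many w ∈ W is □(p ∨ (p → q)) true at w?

1: successors {1}; p ∨ (p → q) there: 1:T. ✓
2: successors {2, 3, 4}; p ∨ (p → q) there: 2:T, 3:T, 4:T. ✓
3: successors {3, 4}; p ∨ (p → q) there: 3:T, 4:T. ✓
4: successors {2}; p ∨ (p → q) there: 2:T. ✓
Satisfying worlds: {1, 2, 3, 4}.

4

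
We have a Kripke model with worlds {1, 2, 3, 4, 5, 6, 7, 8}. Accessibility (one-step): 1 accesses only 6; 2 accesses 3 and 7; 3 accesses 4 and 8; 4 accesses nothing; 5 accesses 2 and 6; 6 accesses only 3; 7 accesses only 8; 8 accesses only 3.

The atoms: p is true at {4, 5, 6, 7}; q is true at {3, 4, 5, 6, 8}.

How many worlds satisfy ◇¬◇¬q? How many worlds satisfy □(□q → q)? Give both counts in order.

For ◇¬◇¬q:
1: successors {6}; ¬◇¬q there: 6:T. ✓
2: successors {3, 7}; ¬◇¬q there: 3:T, 7:T. ✓
3: successors {4, 8}; ¬◇¬q there: 4:T, 8:T. ✓
4: no successors, so ◇¬◇¬q fails. ✗
5: successors {2, 6}; ¬◇¬q there: 2:F, 6:T. ✓
6: successors {3}; ¬◇¬q there: 3:T. ✓
7: successors {8}; ¬◇¬q there: 8:T. ✓
8: successors {3}; ¬◇¬q there: 3:T. ✓
— 7 worlds.
For □(□q → q):
1: successors {6}; □q → q there: 6:T. ✓
2: successors {3, 7}; □q → q there: 3:T, 7:F. ✗
3: successors {4, 8}; □q → q there: 4:T, 8:T. ✓
4: no successors, so □(□q → q) holds vacuously. ✓
5: successors {2, 6}; □q → q there: 2:T, 6:T. ✓
6: successors {3}; □q → q there: 3:T. ✓
7: successors {8}; □q → q there: 8:T. ✓
8: successors {3}; □q → q there: 3:T. ✓
— 7 worlds.

7 and 7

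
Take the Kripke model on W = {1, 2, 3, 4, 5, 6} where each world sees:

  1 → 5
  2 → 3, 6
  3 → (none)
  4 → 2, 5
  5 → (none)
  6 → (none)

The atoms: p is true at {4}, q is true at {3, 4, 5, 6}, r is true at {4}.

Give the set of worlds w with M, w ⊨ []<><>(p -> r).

1: successors {5}; <><>(p -> r) there: 5:F. ✗
2: successors {3, 6}; <><>(p -> r) there: 3:F, 6:F. ✗
3: no successors, so []<><>(p -> r) holds vacuously. ✓
4: successors {2, 5}; <><>(p -> r) there: 2:F, 5:F. ✗
5: no successors, so []<><>(p -> r) holds vacuously. ✓
6: no successors, so []<><>(p -> r) holds vacuously. ✓

{3, 5, 6}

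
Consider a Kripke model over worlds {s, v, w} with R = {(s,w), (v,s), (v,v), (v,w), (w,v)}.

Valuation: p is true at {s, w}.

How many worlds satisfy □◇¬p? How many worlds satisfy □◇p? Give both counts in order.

2 and 1

For □◇¬p:
s: successors {w}; ◇¬p there: w:T. ✓
v: successors {s, v, w}; ◇¬p there: s:F, v:T, w:T. ✗
w: successors {v}; ◇¬p there: v:T. ✓
— 2 worlds.
For □◇p:
s: successors {w}; ◇p there: w:F. ✗
v: successors {s, v, w}; ◇p there: s:T, v:T, w:F. ✗
w: successors {v}; ◇p there: v:T. ✓
— 1 world.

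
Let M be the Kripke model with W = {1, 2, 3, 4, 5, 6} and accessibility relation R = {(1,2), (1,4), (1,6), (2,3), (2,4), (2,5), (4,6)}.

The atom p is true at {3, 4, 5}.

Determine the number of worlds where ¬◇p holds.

4

1: ◇p is T. ✗
2: ◇p is T. ✗
3: ◇p is F. ✓
4: ◇p is F. ✓
5: ◇p is F. ✓
6: ◇p is F. ✓
Satisfying worlds: {3, 4, 5, 6}.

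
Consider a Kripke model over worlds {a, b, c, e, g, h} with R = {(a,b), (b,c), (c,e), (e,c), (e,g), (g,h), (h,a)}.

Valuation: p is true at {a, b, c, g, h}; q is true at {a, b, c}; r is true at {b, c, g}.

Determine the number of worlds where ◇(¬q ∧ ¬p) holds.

1

a: successors {b}; ¬q ∧ ¬p there: b:F. ✗
b: successors {c}; ¬q ∧ ¬p there: c:F. ✗
c: successors {e}; ¬q ∧ ¬p there: e:T. ✓
e: successors {c, g}; ¬q ∧ ¬p there: c:F, g:F. ✗
g: successors {h}; ¬q ∧ ¬p there: h:F. ✗
h: successors {a}; ¬q ∧ ¬p there: a:F. ✗
Satisfying worlds: {c}.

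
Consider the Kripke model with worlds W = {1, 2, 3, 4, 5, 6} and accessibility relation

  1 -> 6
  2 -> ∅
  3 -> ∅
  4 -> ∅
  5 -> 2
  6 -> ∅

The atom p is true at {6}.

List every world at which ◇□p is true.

{1, 5}

1: successors {6}; □p there: 6:T. ✓
2: no successors, so ◇□p fails. ✗
3: no successors, so ◇□p fails. ✗
4: no successors, so ◇□p fails. ✗
5: successors {2}; □p there: 2:T. ✓
6: no successors, so ◇□p fails. ✗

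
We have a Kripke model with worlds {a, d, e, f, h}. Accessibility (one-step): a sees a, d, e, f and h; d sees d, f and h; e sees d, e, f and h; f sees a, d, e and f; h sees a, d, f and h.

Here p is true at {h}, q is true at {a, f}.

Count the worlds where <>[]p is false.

5

a: successors {a, d, e, f, h}; []p there: a:F, d:F, e:F, f:F, h:F. ✗
d: successors {d, f, h}; []p there: d:F, f:F, h:F. ✗
e: successors {d, e, f, h}; []p there: d:F, e:F, f:F, h:F. ✗
f: successors {a, d, e, f}; []p there: a:F, d:F, e:F, f:F. ✗
h: successors {a, d, f, h}; []p there: a:F, d:F, f:F, h:F. ✗
Satisfying worlds: ∅.
So <>[]p fails at the other 5 worlds.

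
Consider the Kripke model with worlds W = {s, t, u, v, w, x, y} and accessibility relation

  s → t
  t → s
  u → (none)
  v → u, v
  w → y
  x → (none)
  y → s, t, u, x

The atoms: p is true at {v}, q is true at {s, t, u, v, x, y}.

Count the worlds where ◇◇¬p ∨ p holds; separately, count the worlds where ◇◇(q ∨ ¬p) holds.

5 and 5

For ◇◇¬p ∨ p:
s: ◇◇¬p is T, p is F. ✓
t: ◇◇¬p is T, p is F. ✓
u: ◇◇¬p is F, p is F. ✗
v: ◇◇¬p is T, p is T. ✓
w: ◇◇¬p is T, p is F. ✓
x: ◇◇¬p is F, p is F. ✗
y: ◇◇¬p is T, p is F. ✓
— 5 worlds.
For ◇◇(q ∨ ¬p):
s: successors {t}; ◇(q ∨ ¬p) there: t:T. ✓
t: successors {s}; ◇(q ∨ ¬p) there: s:T. ✓
u: no successors, so ◇◇(q ∨ ¬p) fails. ✗
v: successors {u, v}; ◇(q ∨ ¬p) there: u:F, v:T. ✓
w: successors {y}; ◇(q ∨ ¬p) there: y:T. ✓
x: no successors, so ◇◇(q ∨ ¬p) fails. ✗
y: successors {s, t, u, x}; ◇(q ∨ ¬p) there: s:T, t:T, u:F, x:F. ✓
— 5 worlds.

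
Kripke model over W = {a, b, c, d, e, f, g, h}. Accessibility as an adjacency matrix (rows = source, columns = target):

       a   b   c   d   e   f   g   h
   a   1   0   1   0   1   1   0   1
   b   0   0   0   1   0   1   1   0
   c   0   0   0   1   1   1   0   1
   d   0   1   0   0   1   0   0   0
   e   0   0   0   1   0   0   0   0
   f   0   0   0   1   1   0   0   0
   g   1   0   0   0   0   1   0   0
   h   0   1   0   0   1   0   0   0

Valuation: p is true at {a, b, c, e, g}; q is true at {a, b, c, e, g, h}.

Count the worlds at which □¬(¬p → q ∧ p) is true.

1

a: successors {a, c, e, f, h}; ¬(¬p → q ∧ p) there: a:F, c:F, e:F, f:T, h:T. ✗
b: successors {d, f, g}; ¬(¬p → q ∧ p) there: d:T, f:T, g:F. ✗
c: successors {d, e, f, h}; ¬(¬p → q ∧ p) there: d:T, e:F, f:T, h:T. ✗
d: successors {b, e}; ¬(¬p → q ∧ p) there: b:F, e:F. ✗
e: successors {d}; ¬(¬p → q ∧ p) there: d:T. ✓
f: successors {d, e}; ¬(¬p → q ∧ p) there: d:T, e:F. ✗
g: successors {a, f}; ¬(¬p → q ∧ p) there: a:F, f:T. ✗
h: successors {b, e}; ¬(¬p → q ∧ p) there: b:F, e:F. ✗
Satisfying worlds: {e}.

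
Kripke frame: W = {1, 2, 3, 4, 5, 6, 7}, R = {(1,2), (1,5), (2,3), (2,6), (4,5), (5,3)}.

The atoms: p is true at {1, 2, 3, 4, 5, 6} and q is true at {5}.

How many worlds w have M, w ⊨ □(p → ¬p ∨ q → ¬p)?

1: successors {2, 5}; p → ¬p ∨ q → ¬p there: 2:T, 5:F. ✗
2: successors {3, 6}; p → ¬p ∨ q → ¬p there: 3:T, 6:T. ✓
3: no successors, so □(p → ¬p ∨ q → ¬p) holds vacuously. ✓
4: successors {5}; p → ¬p ∨ q → ¬p there: 5:F. ✗
5: successors {3}; p → ¬p ∨ q → ¬p there: 3:T. ✓
6: no successors, so □(p → ¬p ∨ q → ¬p) holds vacuously. ✓
7: no successors, so □(p → ¬p ∨ q → ¬p) holds vacuously. ✓
Satisfying worlds: {2, 3, 5, 6, 7}.

5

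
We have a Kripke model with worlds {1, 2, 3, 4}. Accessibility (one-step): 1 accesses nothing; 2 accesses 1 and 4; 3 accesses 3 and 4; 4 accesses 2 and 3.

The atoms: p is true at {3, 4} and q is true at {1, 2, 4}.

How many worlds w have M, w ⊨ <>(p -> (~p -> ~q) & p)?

3

1: no successors, so <>(p -> (~p -> ~q) & p) fails. ✗
2: successors {1, 4}; p -> (~p -> ~q) & p there: 1:T, 4:T. ✓
3: successors {3, 4}; p -> (~p -> ~q) & p there: 3:T, 4:T. ✓
4: successors {2, 3}; p -> (~p -> ~q) & p there: 2:T, 3:T. ✓
Satisfying worlds: {2, 3, 4}.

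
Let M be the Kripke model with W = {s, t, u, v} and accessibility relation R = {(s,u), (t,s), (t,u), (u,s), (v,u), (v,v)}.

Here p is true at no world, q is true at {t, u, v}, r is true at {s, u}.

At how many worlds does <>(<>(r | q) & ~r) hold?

s: successors {u}; <>(r | q) & ~r there: u:F. ✗
t: successors {s, u}; <>(r | q) & ~r there: s:F, u:F. ✗
u: successors {s}; <>(r | q) & ~r there: s:F. ✗
v: successors {u, v}; <>(r | q) & ~r there: u:F, v:T. ✓
Satisfying worlds: {v}.

1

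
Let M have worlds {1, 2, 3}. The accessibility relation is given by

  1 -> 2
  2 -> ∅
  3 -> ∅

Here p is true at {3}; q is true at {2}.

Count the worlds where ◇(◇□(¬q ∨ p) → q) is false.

2

1: successors {2}; ◇□(¬q ∨ p) → q there: 2:T. ✓
2: no successors, so ◇(◇□(¬q ∨ p) → q) fails. ✗
3: no successors, so ◇(◇□(¬q ∨ p) → q) fails. ✗
Satisfying worlds: {1}.
So ◇(◇□(¬q ∨ p) → q) fails at the other 2 worlds.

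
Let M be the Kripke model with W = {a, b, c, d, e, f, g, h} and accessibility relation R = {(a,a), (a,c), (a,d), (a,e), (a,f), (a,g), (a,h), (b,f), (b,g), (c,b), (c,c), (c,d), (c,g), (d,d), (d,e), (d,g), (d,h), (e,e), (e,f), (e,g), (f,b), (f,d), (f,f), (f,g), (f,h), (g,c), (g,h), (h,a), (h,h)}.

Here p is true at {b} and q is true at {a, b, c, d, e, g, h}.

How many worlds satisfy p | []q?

5

a: p is F, []q is F. ✗
b: p is T, []q is F. ✓
c: p is F, []q is T. ✓
d: p is F, []q is T. ✓
e: p is F, []q is F. ✗
f: p is F, []q is F. ✗
g: p is F, []q is T. ✓
h: p is F, []q is T. ✓
Satisfying worlds: {b, c, d, g, h}.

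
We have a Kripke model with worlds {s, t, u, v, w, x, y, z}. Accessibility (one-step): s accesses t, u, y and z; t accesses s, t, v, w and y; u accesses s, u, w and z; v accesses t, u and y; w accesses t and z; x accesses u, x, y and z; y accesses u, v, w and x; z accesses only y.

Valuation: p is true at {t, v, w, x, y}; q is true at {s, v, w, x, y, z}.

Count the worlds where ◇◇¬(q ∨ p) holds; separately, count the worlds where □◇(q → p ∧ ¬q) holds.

For ◇◇¬(q ∨ p):
s: successors {t, u, y, z}; ◇¬(q ∨ p) there: t:F, u:T, y:T, z:F. ✓
t: successors {s, t, v, w, y}; ◇¬(q ∨ p) there: s:T, t:F, v:T, w:F, y:T. ✓
u: successors {s, u, w, z}; ◇¬(q ∨ p) there: s:T, u:T, w:F, z:F. ✓
v: successors {t, u, y}; ◇¬(q ∨ p) there: t:F, u:T, y:T. ✓
w: successors {t, z}; ◇¬(q ∨ p) there: t:F, z:F. ✗
x: successors {u, x, y, z}; ◇¬(q ∨ p) there: u:T, x:T, y:T, z:F. ✓
y: successors {u, v, w, x}; ◇¬(q ∨ p) there: u:T, v:T, w:F, x:T. ✓
z: successors {y}; ◇¬(q ∨ p) there: y:T. ✓
— 7 worlds.
For □◇(q → p ∧ ¬q):
s: successors {t, u, y, z}; ◇(q → p ∧ ¬q) there: t:T, u:T, y:T, z:F. ✗
t: successors {s, t, v, w, y}; ◇(q → p ∧ ¬q) there: s:T, t:T, v:T, w:T, y:T. ✓
u: successors {s, u, w, z}; ◇(q → p ∧ ¬q) there: s:T, u:T, w:T, z:F. ✗
v: successors {t, u, y}; ◇(q → p ∧ ¬q) there: t:T, u:T, y:T. ✓
w: successors {t, z}; ◇(q → p ∧ ¬q) there: t:T, z:F. ✗
x: successors {u, x, y, z}; ◇(q → p ∧ ¬q) there: u:T, x:T, y:T, z:F. ✗
y: successors {u, v, w, x}; ◇(q → p ∧ ¬q) there: u:T, v:T, w:T, x:T. ✓
z: successors {y}; ◇(q → p ∧ ¬q) there: y:T. ✓
— 4 worlds.

7 and 4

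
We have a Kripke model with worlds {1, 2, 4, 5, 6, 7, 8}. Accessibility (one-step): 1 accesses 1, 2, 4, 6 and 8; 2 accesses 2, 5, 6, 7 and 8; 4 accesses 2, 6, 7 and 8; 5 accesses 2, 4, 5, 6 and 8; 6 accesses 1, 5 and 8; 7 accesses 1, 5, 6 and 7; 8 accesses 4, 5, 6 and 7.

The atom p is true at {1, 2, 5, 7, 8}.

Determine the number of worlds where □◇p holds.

1: successors {1, 2, 4, 6, 8}; ◇p there: 1:T, 2:T, 4:T, 6:T, 8:T. ✓
2: successors {2, 5, 6, 7, 8}; ◇p there: 2:T, 5:T, 6:T, 7:T, 8:T. ✓
4: successors {2, 6, 7, 8}; ◇p there: 2:T, 6:T, 7:T, 8:T. ✓
5: successors {2, 4, 5, 6, 8}; ◇p there: 2:T, 4:T, 5:T, 6:T, 8:T. ✓
6: successors {1, 5, 8}; ◇p there: 1:T, 5:T, 8:T. ✓
7: successors {1, 5, 6, 7}; ◇p there: 1:T, 5:T, 6:T, 7:T. ✓
8: successors {4, 5, 6, 7}; ◇p there: 4:T, 5:T, 6:T, 7:T. ✓
Satisfying worlds: {1, 2, 4, 5, 6, 7, 8}.

7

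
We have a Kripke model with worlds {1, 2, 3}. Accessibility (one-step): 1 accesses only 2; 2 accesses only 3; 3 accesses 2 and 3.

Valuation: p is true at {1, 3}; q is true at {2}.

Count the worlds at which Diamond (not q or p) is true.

1: successors {2}; not q or p there: 2:F. ✗
2: successors {3}; not q or p there: 3:T. ✓
3: successors {2, 3}; not q or p there: 2:F, 3:T. ✓
Satisfying worlds: {2, 3}.

2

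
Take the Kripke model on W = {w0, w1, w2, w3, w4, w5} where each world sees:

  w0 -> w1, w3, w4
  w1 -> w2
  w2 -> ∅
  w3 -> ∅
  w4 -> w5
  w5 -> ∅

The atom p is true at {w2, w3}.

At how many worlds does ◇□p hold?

3

w0: successors {w1, w3, w4}; □p there: w1:T, w3:T, w4:F. ✓
w1: successors {w2}; □p there: w2:T. ✓
w2: no successors, so ◇□p fails. ✗
w3: no successors, so ◇□p fails. ✗
w4: successors {w5}; □p there: w5:T. ✓
w5: no successors, so ◇□p fails. ✗
Satisfying worlds: {w0, w1, w4}.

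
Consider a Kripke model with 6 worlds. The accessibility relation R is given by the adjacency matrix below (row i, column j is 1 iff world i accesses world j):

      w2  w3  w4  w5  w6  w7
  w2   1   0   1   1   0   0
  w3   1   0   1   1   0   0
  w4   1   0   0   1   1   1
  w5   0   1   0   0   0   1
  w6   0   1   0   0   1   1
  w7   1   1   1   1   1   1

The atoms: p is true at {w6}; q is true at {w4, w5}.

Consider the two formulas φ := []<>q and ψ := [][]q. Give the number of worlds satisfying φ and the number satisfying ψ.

1 and 0

For []<>q:
w2: successors {w2, w4, w5}; <>q there: w2:T, w4:T, w5:F. ✗
w3: successors {w2, w4, w5}; <>q there: w2:T, w4:T, w5:F. ✗
w4: successors {w2, w5, w6, w7}; <>q there: w2:T, w5:F, w6:F, w7:T. ✗
w5: successors {w3, w7}; <>q there: w3:T, w7:T. ✓
w6: successors {w3, w6, w7}; <>q there: w3:T, w6:F, w7:T. ✗
w7: successors {w2, w3, w4, w5, w6, w7}; <>q there: w2:T, w3:T, w4:T, w5:F, w6:F, w7:T. ✗
— 1 world.
For [][]q:
w2: successors {w2, w4, w5}; []q there: w2:F, w4:F, w5:F. ✗
w3: successors {w2, w4, w5}; []q there: w2:F, w4:F, w5:F. ✗
w4: successors {w2, w5, w6, w7}; []q there: w2:F, w5:F, w6:F, w7:F. ✗
w5: successors {w3, w7}; []q there: w3:F, w7:F. ✗
w6: successors {w3, w6, w7}; []q there: w3:F, w6:F, w7:F. ✗
w7: successors {w2, w3, w4, w5, w6, w7}; []q there: w2:F, w3:F, w4:F, w5:F, w6:F, w7:F. ✗
— 0 worlds.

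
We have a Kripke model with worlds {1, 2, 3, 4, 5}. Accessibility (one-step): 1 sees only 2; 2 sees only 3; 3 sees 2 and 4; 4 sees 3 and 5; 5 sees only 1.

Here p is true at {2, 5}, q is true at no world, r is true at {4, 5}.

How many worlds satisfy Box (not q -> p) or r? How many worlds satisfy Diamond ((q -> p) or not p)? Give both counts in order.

For Box (not q -> p) or r:
1: Box (not q -> p) is T, r is F. ✓
2: Box (not q -> p) is F, r is F. ✗
3: Box (not q -> p) is F, r is F. ✗
4: Box (not q -> p) is F, r is T. ✓
5: Box (not q -> p) is F, r is T. ✓
— 3 worlds.
For Diamond ((q -> p) or not p):
1: successors {2}; (q -> p) or not p there: 2:T. ✓
2: successors {3}; (q -> p) or not p there: 3:T. ✓
3: successors {2, 4}; (q -> p) or not p there: 2:T, 4:T. ✓
4: successors {3, 5}; (q -> p) or not p there: 3:T, 5:T. ✓
5: successors {1}; (q -> p) or not p there: 1:T. ✓
— 5 worlds.

3 and 5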